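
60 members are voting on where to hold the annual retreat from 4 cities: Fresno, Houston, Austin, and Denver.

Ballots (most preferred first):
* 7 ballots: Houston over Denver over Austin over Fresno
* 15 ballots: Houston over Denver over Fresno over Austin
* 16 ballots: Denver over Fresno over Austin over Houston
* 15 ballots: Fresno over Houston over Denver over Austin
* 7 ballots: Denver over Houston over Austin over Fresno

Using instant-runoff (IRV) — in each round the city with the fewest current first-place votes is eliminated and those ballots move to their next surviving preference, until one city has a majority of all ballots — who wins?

Houston

Round 1: Fresno 15, Houston 22, Austin 0, Denver 23. Austin eliminated.
Round 2: Fresno 15, Houston 22, Denver 23. Fresno eliminated.
Round 3: Houston 37, Denver 23. Houston has a majority (≥31).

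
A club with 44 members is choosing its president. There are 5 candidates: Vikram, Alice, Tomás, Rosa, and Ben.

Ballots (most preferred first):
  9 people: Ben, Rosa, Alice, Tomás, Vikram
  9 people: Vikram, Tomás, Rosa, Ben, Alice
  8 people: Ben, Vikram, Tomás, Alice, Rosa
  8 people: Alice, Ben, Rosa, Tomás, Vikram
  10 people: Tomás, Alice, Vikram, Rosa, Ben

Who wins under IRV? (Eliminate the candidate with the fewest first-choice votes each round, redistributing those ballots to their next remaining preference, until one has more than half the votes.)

Ben

Round 1: Vikram 9, Alice 8, Tomás 10, Rosa 0, Ben 17. Rosa eliminated.
Round 2: Vikram 9, Alice 8, Tomás 10, Ben 17. Alice eliminated.
Round 3: Vikram 9, Tomás 10, Ben 25. Ben has a majority (≥23).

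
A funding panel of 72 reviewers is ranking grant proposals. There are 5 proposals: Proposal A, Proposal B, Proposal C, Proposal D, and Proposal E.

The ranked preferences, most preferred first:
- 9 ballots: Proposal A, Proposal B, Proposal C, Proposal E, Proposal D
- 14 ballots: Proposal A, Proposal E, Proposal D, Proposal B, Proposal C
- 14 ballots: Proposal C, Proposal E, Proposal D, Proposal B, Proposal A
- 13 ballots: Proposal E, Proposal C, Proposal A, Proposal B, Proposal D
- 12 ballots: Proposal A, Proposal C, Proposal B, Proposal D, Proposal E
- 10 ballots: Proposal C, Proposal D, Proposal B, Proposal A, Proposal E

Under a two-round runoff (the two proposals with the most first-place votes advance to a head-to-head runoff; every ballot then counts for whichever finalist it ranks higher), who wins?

Round 1 first-place votes: Proposal A 35, Proposal B 0, Proposal C 24, Proposal D 0, Proposal E 13. Proposal A and Proposal C advance.
Runoff: Proposal A is ranked above Proposal C on 35 ballots, Proposal C above Proposal A on 37.

Proposal C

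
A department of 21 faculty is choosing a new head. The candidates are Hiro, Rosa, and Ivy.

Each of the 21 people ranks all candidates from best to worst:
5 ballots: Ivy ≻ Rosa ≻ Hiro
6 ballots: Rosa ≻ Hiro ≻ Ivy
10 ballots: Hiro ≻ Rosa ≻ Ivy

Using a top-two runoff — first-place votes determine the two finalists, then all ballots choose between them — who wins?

Round 1 first-place votes: Hiro 10, Rosa 6, Ivy 5. Hiro and Rosa advance.
Runoff: Hiro is ranked above Rosa on 10 ballots, Rosa above Hiro on 11.

Rosa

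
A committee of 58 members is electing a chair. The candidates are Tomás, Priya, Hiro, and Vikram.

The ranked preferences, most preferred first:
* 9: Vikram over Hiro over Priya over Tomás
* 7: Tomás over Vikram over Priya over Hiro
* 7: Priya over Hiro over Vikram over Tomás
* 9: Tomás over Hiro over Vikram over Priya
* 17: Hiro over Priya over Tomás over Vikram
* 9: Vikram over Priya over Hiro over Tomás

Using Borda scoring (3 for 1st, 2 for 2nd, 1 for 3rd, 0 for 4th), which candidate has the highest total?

Tomás: 9×0 + 7×3 + 7×0 + 9×3 + 17×1 + 9×0 = 65
Priya: 9×1 + 7×1 + 7×3 + 9×0 + 17×2 + 9×2 = 89
Hiro: 9×2 + 7×0 + 7×2 + 9×2 + 17×3 + 9×1 = 110
Vikram: 9×3 + 7×2 + 7×1 + 9×1 + 17×0 + 9×3 = 84

Hiro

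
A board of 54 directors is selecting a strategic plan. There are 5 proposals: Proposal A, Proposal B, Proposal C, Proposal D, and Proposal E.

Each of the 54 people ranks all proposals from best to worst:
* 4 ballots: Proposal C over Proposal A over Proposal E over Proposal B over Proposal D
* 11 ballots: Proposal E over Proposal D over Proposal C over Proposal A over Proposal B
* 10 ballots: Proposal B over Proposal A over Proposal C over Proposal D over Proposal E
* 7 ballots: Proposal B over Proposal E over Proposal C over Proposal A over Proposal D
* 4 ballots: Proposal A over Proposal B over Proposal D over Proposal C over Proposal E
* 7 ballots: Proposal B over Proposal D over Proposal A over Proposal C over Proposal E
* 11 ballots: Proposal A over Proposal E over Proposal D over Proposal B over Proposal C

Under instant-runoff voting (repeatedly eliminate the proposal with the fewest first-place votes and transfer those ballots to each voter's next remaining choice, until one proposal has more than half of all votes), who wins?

Proposal A

Round 1: Proposal A 15, Proposal B 24, Proposal C 4, Proposal D 0, Proposal E 11. Proposal D eliminated.
Round 2: Proposal A 15, Proposal B 24, Proposal C 4, Proposal E 11. Proposal C eliminated.
Round 3: Proposal A 19, Proposal B 24, Proposal E 11. Proposal E eliminated.
Round 4: Proposal A 30, Proposal B 24. Proposal A has a majority (≥28).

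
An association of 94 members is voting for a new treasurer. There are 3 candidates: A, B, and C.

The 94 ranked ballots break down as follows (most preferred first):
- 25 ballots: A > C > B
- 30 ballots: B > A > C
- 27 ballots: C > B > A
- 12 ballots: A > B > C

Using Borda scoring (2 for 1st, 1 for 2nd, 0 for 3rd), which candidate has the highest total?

A: 25×2 + 30×1 + 27×0 + 12×2 = 104
B: 25×0 + 30×2 + 27×1 + 12×1 = 99
C: 25×1 + 30×0 + 27×2 + 12×0 = 79

A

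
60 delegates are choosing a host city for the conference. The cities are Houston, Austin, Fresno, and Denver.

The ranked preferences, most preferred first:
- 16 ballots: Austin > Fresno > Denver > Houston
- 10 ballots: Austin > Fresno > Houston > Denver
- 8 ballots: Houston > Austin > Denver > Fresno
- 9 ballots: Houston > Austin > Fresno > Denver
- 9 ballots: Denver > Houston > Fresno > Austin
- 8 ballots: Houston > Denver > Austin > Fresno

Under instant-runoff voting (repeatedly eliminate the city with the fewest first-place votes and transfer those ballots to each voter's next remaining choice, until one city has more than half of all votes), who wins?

Round 1: Houston 25, Austin 26, Fresno 0, Denver 9. Fresno eliminated.
Round 2: Houston 25, Austin 26, Denver 9. Denver eliminated.
Round 3: Houston 34, Austin 26. Houston has a majority (≥31).

Houston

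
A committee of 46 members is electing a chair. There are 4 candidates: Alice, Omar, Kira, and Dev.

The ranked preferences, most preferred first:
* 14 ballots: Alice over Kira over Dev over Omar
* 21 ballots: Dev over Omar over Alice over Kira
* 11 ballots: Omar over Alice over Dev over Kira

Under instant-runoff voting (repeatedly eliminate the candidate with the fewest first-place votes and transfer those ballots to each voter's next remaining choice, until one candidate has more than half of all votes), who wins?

Round 1: Alice 14, Omar 11, Kira 0, Dev 21. Kira eliminated.
Round 2: Alice 14, Omar 11, Dev 21. Omar eliminated.
Round 3: Alice 25, Dev 21. Alice has a majority (≥24).

Alice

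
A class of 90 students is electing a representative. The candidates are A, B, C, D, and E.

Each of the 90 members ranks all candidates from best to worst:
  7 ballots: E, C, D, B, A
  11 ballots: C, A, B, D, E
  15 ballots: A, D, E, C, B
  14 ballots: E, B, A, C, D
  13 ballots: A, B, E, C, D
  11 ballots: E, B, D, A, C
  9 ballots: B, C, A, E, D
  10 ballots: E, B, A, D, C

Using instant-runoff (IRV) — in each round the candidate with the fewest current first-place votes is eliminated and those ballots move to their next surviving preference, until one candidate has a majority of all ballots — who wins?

Round 1: A 28, B 9, C 11, D 0, E 42. D eliminated.
Round 2: A 28, B 9, C 11, E 42. B eliminated.
Round 3: A 28, C 20, E 42. C eliminated.
Round 4: A 48, E 42. A has a majority (≥46).

A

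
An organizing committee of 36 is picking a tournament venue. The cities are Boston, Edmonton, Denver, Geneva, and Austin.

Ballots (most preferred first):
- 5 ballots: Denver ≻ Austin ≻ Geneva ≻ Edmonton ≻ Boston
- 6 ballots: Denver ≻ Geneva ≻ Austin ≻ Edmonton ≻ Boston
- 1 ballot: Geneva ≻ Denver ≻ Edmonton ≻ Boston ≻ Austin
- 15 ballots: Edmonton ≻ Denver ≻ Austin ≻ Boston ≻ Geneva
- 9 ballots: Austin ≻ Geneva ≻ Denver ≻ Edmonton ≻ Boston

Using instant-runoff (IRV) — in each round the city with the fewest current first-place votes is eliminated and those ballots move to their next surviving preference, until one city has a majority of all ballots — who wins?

Round 1: Boston 0, Edmonton 15, Denver 11, Geneva 1, Austin 9. Boston eliminated.
Round 2: Edmonton 15, Denver 11, Geneva 1, Austin 9. Geneva eliminated.
Round 3: Edmonton 15, Denver 12, Austin 9. Austin eliminated.
Round 4: Edmonton 15, Denver 21. Denver has a majority (≥19).

Denver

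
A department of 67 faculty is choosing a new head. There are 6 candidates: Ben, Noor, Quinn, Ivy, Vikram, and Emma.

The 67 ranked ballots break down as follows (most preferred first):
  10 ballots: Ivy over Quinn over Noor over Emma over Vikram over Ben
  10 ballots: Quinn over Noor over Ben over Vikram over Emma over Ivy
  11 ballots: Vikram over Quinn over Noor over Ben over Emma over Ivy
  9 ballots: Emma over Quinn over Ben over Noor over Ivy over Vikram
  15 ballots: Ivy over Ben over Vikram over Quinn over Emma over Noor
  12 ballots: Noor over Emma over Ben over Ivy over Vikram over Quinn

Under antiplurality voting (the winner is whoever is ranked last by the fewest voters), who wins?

Emma

Last-place votes: Ben 10, Noor 15, Quinn 12, Ivy 21, Vikram 9, Emma 0.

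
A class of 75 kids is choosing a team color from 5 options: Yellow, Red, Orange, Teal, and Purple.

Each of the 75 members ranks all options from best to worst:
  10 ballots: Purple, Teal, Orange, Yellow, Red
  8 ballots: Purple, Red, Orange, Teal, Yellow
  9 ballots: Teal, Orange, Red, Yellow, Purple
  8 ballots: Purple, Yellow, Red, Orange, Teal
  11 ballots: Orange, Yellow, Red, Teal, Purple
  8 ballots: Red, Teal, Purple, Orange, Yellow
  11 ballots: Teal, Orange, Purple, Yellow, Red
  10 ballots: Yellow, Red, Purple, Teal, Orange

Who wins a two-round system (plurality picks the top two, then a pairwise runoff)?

Round 1 first-place votes: Yellow 10, Red 8, Orange 11, Teal 20, Purple 26. Purple and Teal advance.
Runoff: Purple is ranked above Teal on 36 ballots, Teal above Purple on 39.

Teal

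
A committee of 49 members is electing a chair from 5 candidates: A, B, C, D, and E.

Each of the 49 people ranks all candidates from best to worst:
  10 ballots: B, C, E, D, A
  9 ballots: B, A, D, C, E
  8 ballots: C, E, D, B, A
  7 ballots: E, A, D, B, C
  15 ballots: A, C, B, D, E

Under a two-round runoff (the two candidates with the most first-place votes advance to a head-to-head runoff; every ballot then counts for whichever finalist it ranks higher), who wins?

Round 1 first-place votes: A 15, B 19, C 8, D 0, E 7. B and A advance.
Runoff: B is ranked above A on 27 ballots, A above B on 22.

B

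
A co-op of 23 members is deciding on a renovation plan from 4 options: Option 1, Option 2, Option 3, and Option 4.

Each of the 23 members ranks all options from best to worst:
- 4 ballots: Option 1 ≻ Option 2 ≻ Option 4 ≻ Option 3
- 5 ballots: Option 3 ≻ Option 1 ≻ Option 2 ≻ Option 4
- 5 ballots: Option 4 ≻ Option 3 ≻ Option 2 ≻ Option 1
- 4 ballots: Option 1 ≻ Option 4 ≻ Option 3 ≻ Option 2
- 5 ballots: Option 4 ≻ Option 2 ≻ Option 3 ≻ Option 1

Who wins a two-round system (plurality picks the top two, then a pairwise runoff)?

Option 1

Round 1 first-place votes: Option 1 8, Option 2 0, Option 3 5, Option 4 10. Option 4 and Option 1 advance.
Runoff: Option 4 is ranked above Option 1 on 10 ballots, Option 1 above Option 4 on 13.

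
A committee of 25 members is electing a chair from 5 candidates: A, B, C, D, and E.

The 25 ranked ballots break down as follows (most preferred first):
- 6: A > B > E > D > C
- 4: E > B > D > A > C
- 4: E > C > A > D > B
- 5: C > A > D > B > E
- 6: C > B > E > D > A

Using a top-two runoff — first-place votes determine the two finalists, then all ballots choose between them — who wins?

E

Round 1 first-place votes: A 6, B 0, C 11, D 0, E 8. C and E advance.
Runoff: C is ranked above E on 11 ballots, E above C on 14.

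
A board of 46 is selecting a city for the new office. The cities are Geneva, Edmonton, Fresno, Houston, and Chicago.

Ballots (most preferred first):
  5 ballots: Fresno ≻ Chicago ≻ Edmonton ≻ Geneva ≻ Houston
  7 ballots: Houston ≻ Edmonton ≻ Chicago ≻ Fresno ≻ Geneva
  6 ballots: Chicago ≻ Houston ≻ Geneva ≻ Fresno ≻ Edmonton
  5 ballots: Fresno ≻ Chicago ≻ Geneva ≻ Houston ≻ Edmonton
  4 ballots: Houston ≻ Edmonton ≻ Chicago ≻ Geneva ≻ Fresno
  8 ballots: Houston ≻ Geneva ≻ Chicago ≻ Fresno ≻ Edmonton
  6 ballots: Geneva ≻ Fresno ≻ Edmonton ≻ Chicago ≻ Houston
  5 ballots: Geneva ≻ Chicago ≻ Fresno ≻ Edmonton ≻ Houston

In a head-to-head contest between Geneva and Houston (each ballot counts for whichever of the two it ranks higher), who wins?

Houston

Geneva is ranked above Houston on 21 ballots; Houston above Geneva on 25.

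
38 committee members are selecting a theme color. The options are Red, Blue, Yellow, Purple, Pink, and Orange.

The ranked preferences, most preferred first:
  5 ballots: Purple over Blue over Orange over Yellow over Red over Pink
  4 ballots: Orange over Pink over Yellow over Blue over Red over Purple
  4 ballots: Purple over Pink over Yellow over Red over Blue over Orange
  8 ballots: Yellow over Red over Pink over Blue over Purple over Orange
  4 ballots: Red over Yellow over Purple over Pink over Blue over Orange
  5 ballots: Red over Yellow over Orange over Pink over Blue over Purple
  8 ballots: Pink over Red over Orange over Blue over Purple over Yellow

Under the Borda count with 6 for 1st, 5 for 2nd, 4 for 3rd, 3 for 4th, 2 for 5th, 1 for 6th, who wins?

Red: 5×2 + 4×2 + 4×3 + 8×5 + 4×6 + 5×6 + 8×5 = 164
Blue: 5×5 + 4×3 + 4×2 + 8×3 + 4×2 + 5×2 + 8×3 = 111
Yellow: 5×3 + 4×4 + 4×4 + 8×6 + 4×5 + 5×5 + 8×1 = 148
Purple: 5×6 + 4×1 + 4×6 + 8×2 + 4×4 + 5×1 + 8×2 = 111
Pink: 5×1 + 4×5 + 4×5 + 8×4 + 4×3 + 5×3 + 8×6 = 152
Orange: 5×4 + 4×6 + 4×1 + 8×1 + 4×1 + 5×4 + 8×4 = 112

Red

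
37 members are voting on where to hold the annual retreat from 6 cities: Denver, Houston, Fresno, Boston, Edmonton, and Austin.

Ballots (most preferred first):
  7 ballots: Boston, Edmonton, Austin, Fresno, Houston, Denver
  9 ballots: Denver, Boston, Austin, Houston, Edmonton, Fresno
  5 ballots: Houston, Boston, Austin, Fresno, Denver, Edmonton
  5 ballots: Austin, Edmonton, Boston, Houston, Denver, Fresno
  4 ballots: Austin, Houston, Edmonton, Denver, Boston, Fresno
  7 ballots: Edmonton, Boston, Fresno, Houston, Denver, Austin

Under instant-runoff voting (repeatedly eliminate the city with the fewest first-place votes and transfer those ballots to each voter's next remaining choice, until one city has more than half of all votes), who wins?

Round 1: Denver 9, Houston 5, Fresno 0, Boston 7, Edmonton 7, Austin 9. Fresno eliminated.
Round 2: Denver 9, Houston 5, Boston 7, Edmonton 7, Austin 9. Houston eliminated.
Round 3: Denver 9, Boston 12, Edmonton 7, Austin 9. Edmonton eliminated.
Round 4: Denver 9, Boston 19, Austin 9. Boston has a majority (≥19).

Boston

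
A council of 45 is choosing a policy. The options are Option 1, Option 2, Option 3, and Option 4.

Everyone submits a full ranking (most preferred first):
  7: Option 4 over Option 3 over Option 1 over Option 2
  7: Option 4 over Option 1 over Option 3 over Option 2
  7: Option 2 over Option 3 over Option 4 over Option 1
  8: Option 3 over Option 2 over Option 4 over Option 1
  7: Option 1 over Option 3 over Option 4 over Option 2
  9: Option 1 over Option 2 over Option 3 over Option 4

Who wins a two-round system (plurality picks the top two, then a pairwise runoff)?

Option 4

Round 1 first-place votes: Option 1 16, Option 2 7, Option 3 8, Option 4 14. Option 1 and Option 4 advance.
Runoff: Option 1 is ranked above Option 4 on 16 ballots, Option 4 above Option 1 on 29.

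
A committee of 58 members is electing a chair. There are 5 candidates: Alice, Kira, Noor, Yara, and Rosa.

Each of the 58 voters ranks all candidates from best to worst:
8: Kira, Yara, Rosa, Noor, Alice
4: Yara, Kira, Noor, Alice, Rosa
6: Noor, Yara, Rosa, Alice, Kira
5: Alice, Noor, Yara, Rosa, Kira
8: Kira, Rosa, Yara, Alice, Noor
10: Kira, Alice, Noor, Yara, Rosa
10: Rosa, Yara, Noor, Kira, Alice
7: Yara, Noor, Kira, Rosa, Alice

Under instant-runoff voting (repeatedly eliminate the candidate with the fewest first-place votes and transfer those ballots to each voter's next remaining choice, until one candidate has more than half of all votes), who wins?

Round 1: Alice 5, Kira 26, Noor 6, Yara 11, Rosa 10. Alice eliminated.
Round 2: Kira 26, Noor 11, Yara 11, Rosa 10. Rosa eliminated.
Round 3: Kira 26, Noor 11, Yara 21. Noor eliminated.
Round 4: Kira 26, Yara 32. Yara has a majority (≥30).

Yara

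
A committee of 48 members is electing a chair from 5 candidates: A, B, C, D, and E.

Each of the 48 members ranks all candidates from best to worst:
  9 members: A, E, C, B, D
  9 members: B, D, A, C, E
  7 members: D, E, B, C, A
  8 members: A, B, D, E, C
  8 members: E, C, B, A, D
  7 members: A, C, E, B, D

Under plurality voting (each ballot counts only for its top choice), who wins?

A

First-place votes: A 24, B 9, C 0, D 7, E 8.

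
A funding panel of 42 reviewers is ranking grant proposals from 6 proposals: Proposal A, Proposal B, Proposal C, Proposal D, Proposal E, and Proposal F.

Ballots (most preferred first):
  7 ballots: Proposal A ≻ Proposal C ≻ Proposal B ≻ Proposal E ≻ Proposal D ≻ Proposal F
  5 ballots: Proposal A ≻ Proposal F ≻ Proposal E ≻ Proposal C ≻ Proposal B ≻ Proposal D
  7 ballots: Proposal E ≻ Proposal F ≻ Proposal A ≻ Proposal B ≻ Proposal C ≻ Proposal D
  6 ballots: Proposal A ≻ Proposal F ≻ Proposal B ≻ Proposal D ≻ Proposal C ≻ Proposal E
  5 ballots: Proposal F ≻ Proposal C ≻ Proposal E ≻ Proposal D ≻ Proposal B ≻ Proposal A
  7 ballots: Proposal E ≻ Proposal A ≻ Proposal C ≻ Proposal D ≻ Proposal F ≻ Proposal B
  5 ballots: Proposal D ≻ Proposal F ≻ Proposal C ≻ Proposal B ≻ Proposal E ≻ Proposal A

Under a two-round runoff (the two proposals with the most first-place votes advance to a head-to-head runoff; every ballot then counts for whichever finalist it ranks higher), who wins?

Round 1 first-place votes: Proposal A 18, Proposal B 0, Proposal C 0, Proposal D 5, Proposal E 14, Proposal F 5. Proposal A and Proposal E advance.
Runoff: Proposal A is ranked above Proposal E on 18 ballots, Proposal E above Proposal A on 24.

Proposal E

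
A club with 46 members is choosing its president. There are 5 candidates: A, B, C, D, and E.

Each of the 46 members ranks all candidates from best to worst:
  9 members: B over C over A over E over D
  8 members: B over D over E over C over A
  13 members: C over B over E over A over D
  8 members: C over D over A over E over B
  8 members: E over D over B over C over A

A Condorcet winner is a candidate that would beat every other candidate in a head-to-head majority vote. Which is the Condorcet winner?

B

B vs A: 38–8
B vs C: 25–21
B vs D: 30–16
B vs E: 30–16
B beats every other candidate.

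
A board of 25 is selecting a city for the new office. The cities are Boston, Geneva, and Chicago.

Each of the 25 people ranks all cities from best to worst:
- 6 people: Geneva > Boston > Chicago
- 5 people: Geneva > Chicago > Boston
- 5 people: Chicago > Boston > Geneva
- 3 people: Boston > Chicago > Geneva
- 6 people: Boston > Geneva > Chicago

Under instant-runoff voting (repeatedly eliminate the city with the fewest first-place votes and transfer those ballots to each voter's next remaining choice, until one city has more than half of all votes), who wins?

Round 1: Boston 9, Geneva 11, Chicago 5. Chicago eliminated.
Round 2: Boston 14, Geneva 11. Boston has a majority (≥13).

Boston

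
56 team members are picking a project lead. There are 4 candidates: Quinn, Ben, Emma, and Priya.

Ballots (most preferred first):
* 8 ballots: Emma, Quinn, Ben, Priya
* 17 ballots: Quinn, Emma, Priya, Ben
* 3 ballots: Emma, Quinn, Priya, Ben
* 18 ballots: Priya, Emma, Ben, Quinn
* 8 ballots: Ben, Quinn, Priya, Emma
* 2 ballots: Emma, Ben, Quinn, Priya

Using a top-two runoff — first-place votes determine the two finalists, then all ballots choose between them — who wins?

Round 1 first-place votes: Quinn 17, Ben 8, Emma 13, Priya 18. Priya and Quinn advance.
Runoff: Priya is ranked above Quinn on 18 ballots, Quinn above Priya on 38.

Quinn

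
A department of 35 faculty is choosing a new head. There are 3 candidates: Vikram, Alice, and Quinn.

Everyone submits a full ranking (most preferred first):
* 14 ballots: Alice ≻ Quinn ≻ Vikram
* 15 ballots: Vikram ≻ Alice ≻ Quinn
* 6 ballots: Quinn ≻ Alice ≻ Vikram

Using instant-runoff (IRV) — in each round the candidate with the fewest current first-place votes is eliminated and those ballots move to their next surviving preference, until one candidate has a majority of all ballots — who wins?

Round 1: Vikram 15, Alice 14, Quinn 6. Quinn eliminated.
Round 2: Vikram 15, Alice 20. Alice has a majority (≥18).

Alice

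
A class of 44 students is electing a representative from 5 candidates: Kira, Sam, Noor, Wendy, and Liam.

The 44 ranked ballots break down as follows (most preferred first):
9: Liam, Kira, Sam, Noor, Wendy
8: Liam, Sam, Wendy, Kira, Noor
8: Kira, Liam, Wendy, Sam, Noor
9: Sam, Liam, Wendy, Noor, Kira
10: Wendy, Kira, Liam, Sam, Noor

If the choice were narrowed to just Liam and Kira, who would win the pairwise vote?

Liam

Liam is ranked above Kira on 26 ballots; Kira above Liam on 18.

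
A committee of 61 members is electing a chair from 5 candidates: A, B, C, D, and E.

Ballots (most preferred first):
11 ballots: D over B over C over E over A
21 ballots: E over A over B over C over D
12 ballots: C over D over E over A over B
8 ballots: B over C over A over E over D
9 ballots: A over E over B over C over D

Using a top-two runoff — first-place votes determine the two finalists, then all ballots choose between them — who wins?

Round 1 first-place votes: A 9, B 8, C 12, D 11, E 21. E and C advance.
Runoff: E is ranked above C on 30 ballots, C above E on 31.

C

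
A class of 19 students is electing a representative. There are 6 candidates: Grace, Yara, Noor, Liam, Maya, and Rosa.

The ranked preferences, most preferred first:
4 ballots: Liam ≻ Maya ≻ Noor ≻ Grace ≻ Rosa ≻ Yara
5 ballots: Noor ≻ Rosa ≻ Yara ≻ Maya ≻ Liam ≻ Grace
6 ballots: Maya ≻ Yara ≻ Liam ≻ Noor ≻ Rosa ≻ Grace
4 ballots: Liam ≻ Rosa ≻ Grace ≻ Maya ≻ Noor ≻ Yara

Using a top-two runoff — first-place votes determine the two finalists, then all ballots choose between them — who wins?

Maya

Round 1 first-place votes: Grace 0, Yara 0, Noor 5, Liam 8, Maya 6, Rosa 0. Liam and Maya advance.
Runoff: Liam is ranked above Maya on 8 ballots, Maya above Liam on 11.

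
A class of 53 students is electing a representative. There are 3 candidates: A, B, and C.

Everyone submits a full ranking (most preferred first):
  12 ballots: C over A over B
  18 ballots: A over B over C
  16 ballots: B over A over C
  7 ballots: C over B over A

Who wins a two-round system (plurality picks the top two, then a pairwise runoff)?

A

Round 1 first-place votes: A 18, B 16, C 19. C and A advance.
Runoff: C is ranked above A on 19 ballots, A above C on 34.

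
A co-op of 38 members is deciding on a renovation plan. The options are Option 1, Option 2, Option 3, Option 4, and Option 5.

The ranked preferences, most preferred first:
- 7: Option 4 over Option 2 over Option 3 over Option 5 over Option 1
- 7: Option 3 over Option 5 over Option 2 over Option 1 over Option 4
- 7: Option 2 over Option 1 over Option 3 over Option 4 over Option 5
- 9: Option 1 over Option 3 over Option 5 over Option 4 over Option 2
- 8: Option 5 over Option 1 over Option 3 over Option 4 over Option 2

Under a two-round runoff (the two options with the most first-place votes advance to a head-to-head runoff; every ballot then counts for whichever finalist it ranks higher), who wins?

Round 1 first-place votes: Option 1 9, Option 2 7, Option 3 7, Option 4 7, Option 5 8. Option 1 and Option 5 advance.
Runoff: Option 1 is ranked above Option 5 on 16 ballots, Option 5 above Option 1 on 22.

Option 5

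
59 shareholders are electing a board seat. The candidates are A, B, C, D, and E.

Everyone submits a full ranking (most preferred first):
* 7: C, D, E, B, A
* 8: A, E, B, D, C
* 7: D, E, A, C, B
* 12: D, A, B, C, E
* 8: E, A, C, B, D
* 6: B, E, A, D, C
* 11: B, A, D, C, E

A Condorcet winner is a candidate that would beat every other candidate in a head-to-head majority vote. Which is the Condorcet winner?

A

A vs B: 35–24
A vs C: 52–7
A vs D: 33–26
A vs E: 31–28
A beats every other candidate.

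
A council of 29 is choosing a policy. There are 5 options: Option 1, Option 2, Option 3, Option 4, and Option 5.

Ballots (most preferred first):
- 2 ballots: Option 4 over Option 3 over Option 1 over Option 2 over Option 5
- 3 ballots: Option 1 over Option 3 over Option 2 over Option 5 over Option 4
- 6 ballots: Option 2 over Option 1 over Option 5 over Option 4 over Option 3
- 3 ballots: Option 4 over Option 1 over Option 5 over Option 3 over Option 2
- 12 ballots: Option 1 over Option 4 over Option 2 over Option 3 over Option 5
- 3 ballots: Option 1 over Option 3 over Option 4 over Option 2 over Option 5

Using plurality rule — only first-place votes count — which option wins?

First-place votes: Option 1 18, Option 2 6, Option 3 0, Option 4 5, Option 5 0.

Option 1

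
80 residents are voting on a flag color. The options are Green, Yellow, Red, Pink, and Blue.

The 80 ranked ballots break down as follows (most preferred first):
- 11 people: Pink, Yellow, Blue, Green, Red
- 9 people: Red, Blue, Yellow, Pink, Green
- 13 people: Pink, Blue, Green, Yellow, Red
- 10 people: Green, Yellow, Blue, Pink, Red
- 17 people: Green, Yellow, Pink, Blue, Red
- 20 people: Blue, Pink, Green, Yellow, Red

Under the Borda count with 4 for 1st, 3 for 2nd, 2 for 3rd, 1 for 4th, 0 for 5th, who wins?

Green: 11×1 + 9×0 + 13×2 + 10×4 + 17×4 + 20×2 = 185
Yellow: 11×3 + 9×2 + 13×1 + 10×3 + 17×3 + 20×1 = 165
Red: 11×0 + 9×4 + 13×0 + 10×0 + 17×0 + 20×0 = 36
Pink: 11×4 + 9×1 + 13×4 + 10×1 + 17×2 + 20×3 = 209
Blue: 11×2 + 9×3 + 13×3 + 10×2 + 17×1 + 20×4 = 205

Pink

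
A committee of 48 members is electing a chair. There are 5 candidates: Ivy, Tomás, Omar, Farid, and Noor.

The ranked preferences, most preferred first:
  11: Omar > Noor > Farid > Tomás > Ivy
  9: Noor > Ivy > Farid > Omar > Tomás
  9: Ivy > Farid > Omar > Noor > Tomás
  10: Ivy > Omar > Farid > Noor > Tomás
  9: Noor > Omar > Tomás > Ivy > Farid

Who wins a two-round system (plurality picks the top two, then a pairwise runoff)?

Noor

Round 1 first-place votes: Ivy 19, Tomás 0, Omar 11, Farid 0, Noor 18. Ivy and Noor advance.
Runoff: Ivy is ranked above Noor on 19 ballots, Noor above Ivy on 29.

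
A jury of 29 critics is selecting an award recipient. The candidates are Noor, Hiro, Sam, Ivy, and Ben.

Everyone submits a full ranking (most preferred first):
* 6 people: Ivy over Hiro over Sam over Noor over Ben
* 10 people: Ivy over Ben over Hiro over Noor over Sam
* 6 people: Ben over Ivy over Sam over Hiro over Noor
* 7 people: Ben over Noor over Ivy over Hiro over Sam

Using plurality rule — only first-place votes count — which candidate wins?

First-place votes: Noor 0, Hiro 0, Sam 0, Ivy 16, Ben 13.

Ivy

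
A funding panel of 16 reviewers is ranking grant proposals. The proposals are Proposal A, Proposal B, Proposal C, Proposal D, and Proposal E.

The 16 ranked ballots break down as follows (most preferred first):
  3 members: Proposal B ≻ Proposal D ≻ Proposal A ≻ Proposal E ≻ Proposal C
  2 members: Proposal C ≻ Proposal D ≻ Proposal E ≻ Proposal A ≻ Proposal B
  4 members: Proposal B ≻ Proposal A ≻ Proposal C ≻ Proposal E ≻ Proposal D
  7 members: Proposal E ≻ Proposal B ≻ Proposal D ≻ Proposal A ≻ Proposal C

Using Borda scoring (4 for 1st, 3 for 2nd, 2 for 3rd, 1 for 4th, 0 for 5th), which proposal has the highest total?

Proposal B

Proposal A: 3×2 + 2×1 + 4×3 + 7×1 = 27
Proposal B: 3×4 + 2×0 + 4×4 + 7×3 = 49
Proposal C: 3×0 + 2×4 + 4×2 + 7×0 = 16
Proposal D: 3×3 + 2×3 + 4×0 + 7×2 = 29
Proposal E: 3×1 + 2×2 + 4×1 + 7×4 = 39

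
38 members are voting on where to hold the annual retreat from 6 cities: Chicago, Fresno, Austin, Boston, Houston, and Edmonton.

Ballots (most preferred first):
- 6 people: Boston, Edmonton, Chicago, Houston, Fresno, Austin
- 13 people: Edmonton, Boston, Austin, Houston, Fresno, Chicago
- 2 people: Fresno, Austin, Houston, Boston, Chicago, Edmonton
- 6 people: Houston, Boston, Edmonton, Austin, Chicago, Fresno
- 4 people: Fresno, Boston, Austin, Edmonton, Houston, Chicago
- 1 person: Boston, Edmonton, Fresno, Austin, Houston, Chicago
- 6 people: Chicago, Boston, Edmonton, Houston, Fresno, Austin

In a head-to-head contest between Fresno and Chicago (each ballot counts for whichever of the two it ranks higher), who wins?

Fresno

Fresno is ranked above Chicago on 20 ballots; Chicago above Fresno on 18.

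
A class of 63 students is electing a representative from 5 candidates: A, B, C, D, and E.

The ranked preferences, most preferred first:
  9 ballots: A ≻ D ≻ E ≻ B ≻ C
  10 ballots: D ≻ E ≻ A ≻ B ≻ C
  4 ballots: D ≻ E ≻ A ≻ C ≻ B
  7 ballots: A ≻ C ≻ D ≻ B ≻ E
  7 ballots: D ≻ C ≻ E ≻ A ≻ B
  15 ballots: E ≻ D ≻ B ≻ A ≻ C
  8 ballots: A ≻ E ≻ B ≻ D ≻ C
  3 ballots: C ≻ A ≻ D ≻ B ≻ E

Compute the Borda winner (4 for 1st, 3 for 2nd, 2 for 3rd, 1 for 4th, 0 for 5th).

D

A: 9×4 + 10×2 + 4×2 + 7×4 + 7×1 + 15×1 + 8×4 + 3×3 = 155
B: 9×1 + 10×1 + 4×0 + 7×1 + 7×0 + 15×2 + 8×2 + 3×1 = 75
C: 9×0 + 10×0 + 4×1 + 7×3 + 7×3 + 15×0 + 8×0 + 3×4 = 58
D: 9×3 + 10×4 + 4×4 + 7×2 + 7×4 + 15×3 + 8×1 + 3×2 = 184
E: 9×2 + 10×3 + 4×3 + 7×0 + 7×2 + 15×4 + 8×3 + 3×0 = 158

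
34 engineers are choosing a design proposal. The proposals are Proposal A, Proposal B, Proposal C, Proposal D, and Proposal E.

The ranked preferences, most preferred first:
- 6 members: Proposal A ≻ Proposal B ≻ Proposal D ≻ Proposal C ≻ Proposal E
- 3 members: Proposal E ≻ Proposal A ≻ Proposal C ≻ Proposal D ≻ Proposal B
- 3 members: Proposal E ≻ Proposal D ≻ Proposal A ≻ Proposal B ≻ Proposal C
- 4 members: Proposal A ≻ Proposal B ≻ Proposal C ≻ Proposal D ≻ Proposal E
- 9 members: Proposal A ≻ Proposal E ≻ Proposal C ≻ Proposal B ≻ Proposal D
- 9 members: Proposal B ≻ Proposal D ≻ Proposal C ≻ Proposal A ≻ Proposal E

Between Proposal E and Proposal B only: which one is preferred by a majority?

Proposal B

Proposal E is ranked above Proposal B on 15 ballots; Proposal B above Proposal E on 19.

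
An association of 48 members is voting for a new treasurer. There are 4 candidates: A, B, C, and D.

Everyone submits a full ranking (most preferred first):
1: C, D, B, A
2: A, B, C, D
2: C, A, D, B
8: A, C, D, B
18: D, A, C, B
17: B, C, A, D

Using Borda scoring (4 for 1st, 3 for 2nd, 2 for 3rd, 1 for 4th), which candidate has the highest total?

A

A: 1×1 + 2×4 + 2×3 + 8×4 + 18×3 + 17×2 = 135
B: 1×2 + 2×3 + 2×1 + 8×1 + 18×1 + 17×4 = 104
C: 1×4 + 2×2 + 2×4 + 8×3 + 18×2 + 17×3 = 127
D: 1×3 + 2×1 + 2×2 + 8×2 + 18×4 + 17×1 = 114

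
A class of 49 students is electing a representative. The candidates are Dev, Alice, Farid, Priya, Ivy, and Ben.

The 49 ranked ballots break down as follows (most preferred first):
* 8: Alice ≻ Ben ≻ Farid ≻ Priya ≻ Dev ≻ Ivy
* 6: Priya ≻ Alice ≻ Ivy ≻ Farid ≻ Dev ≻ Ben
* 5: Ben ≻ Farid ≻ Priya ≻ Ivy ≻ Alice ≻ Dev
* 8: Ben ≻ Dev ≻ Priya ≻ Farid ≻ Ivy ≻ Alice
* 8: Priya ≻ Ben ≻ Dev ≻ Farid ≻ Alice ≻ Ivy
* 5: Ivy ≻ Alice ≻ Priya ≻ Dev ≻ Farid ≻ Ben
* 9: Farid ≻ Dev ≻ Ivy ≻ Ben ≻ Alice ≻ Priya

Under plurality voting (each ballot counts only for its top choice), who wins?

First-place votes: Dev 0, Alice 8, Farid 9, Priya 14, Ivy 5, Ben 13.

Priya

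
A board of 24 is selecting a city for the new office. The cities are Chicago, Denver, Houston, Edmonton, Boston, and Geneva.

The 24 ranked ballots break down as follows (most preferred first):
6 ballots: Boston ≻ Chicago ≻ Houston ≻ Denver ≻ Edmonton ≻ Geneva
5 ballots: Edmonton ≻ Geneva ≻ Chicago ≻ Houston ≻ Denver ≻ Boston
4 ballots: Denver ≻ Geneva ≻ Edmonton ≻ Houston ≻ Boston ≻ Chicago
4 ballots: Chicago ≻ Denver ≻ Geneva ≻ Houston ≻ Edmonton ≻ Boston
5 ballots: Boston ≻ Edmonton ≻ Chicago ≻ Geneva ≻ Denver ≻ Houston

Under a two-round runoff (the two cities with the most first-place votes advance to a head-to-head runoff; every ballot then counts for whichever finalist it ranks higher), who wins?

Round 1 first-place votes: Chicago 4, Denver 4, Houston 0, Edmonton 5, Boston 11, Geneva 0. Boston and Edmonton advance.
Runoff: Boston is ranked above Edmonton on 11 ballots, Edmonton above Boston on 13.

Edmonton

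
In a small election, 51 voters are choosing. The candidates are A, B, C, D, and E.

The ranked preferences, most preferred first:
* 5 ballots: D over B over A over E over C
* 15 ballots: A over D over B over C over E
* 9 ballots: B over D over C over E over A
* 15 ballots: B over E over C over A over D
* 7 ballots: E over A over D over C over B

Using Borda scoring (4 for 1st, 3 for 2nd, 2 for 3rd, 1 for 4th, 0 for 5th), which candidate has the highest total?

B

A: 5×2 + 15×4 + 9×0 + 15×1 + 7×3 = 106
B: 5×3 + 15×2 + 9×4 + 15×4 + 7×0 = 141
C: 5×0 + 15×1 + 9×2 + 15×2 + 7×1 = 70
D: 5×4 + 15×3 + 9×3 + 15×0 + 7×2 = 106
E: 5×1 + 15×0 + 9×1 + 15×3 + 7×4 = 87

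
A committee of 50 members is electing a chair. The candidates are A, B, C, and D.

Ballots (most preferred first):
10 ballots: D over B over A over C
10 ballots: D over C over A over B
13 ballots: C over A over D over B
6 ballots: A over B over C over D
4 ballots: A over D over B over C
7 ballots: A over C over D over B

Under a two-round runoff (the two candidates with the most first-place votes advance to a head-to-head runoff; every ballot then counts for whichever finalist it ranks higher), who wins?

A

Round 1 first-place votes: A 17, B 0, C 13, D 20. D and A advance.
Runoff: D is ranked above A on 20 ballots, A above D on 30.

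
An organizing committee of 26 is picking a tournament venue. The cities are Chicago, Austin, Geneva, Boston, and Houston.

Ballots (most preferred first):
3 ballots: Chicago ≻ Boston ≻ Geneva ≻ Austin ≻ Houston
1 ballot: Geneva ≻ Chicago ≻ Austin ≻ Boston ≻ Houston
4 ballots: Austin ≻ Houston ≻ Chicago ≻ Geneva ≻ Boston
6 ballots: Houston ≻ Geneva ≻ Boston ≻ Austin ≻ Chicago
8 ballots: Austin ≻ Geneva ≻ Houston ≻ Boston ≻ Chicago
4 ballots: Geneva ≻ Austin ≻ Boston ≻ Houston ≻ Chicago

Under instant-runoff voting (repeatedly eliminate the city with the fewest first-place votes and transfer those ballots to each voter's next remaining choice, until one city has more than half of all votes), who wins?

Round 1: Chicago 3, Austin 12, Geneva 5, Boston 0, Houston 6. Boston eliminated.
Round 2: Chicago 3, Austin 12, Geneva 5, Houston 6. Chicago eliminated.
Round 3: Austin 12, Geneva 8, Houston 6. Houston eliminated.
Round 4: Austin 12, Geneva 14. Geneva has a majority (≥14).

Geneva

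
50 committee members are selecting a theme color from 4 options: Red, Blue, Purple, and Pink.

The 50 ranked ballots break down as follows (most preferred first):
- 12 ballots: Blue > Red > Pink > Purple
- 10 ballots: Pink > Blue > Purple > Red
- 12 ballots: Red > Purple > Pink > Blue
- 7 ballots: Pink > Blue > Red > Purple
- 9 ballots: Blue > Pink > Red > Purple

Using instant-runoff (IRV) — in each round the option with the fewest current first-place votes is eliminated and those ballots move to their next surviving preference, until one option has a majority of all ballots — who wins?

Pink

Round 1: Red 12, Blue 21, Purple 0, Pink 17. Purple eliminated.
Round 2: Red 12, Blue 21, Pink 17. Red eliminated.
Round 3: Blue 21, Pink 29. Pink has a majority (≥26).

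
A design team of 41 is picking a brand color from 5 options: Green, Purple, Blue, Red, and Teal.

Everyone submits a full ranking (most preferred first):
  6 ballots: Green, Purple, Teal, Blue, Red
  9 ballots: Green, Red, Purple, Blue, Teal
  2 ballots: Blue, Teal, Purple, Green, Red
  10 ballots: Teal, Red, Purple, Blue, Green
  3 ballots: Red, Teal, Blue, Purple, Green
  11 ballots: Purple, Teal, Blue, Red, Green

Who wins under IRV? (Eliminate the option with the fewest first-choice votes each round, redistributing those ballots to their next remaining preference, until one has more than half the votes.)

Round 1: Green 15, Purple 11, Blue 2, Red 3, Teal 10. Blue eliminated.
Round 2: Green 15, Purple 11, Red 3, Teal 12. Red eliminated.
Round 3: Green 15, Purple 11, Teal 15. Purple eliminated.
Round 4: Green 15, Teal 26. Teal has a majority (≥21).

Teal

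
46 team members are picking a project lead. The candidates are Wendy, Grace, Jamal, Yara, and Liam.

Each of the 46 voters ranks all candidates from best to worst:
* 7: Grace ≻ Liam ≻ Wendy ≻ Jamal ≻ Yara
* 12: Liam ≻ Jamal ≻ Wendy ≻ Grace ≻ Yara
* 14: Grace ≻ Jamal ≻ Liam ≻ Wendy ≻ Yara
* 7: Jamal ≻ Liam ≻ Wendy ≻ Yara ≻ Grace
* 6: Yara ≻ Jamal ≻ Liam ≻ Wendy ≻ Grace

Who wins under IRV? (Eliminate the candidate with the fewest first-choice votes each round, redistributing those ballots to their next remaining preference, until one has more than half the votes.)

Round 1: Wendy 0, Grace 21, Jamal 7, Yara 6, Liam 12. Wendy eliminated.
Round 2: Grace 21, Jamal 7, Yara 6, Liam 12. Yara eliminated.
Round 3: Grace 21, Jamal 13, Liam 12. Liam eliminated.
Round 4: Grace 21, Jamal 25. Jamal has a majority (≥24).

Jamal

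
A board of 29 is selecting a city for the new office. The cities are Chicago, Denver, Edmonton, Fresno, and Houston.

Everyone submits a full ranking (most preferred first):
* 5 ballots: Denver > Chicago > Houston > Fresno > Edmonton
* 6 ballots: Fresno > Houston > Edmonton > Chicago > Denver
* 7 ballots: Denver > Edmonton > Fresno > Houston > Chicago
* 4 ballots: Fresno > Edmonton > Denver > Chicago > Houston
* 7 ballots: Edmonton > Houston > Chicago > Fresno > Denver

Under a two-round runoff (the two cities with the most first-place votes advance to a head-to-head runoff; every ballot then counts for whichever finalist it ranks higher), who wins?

Fresno

Round 1 first-place votes: Chicago 0, Denver 12, Edmonton 7, Fresno 10, Houston 0. Denver and Fresno advance.
Runoff: Denver is ranked above Fresno on 12 ballots, Fresno above Denver on 17.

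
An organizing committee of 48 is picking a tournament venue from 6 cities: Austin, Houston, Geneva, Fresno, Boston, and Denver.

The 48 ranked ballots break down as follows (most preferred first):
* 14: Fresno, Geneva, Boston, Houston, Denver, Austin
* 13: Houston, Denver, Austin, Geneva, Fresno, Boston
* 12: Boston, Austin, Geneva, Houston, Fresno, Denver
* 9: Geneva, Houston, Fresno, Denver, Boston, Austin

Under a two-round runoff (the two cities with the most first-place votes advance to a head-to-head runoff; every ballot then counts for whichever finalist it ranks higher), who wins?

Round 1 first-place votes: Austin 0, Houston 13, Geneva 9, Fresno 14, Boston 12, Denver 0. Fresno and Houston advance.
Runoff: Fresno is ranked above Houston on 14 ballots, Houston above Fresno on 34.

Houston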